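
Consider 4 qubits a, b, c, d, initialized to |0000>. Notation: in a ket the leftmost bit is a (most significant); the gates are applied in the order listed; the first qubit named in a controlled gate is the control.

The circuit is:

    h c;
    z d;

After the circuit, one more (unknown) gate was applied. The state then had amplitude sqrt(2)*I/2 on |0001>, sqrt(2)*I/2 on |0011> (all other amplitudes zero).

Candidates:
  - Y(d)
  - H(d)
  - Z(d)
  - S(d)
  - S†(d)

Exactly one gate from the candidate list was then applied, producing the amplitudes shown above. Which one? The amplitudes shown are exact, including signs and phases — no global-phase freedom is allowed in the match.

The applied gate was Y(d).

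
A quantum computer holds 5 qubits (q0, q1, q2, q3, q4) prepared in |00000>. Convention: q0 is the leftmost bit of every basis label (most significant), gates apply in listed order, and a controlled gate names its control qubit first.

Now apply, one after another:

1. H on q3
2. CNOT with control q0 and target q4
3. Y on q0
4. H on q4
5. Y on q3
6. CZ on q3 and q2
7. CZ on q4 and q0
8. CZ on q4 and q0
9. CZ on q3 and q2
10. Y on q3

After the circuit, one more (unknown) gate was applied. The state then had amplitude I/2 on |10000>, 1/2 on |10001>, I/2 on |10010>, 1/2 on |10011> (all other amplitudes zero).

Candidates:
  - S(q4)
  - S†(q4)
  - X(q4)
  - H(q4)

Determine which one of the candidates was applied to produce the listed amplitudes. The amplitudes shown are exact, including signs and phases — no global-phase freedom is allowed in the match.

The applied gate was S†(q4). Key observation: gates 5-10 undo each other exactly, leaving only the rest of the circuit to track.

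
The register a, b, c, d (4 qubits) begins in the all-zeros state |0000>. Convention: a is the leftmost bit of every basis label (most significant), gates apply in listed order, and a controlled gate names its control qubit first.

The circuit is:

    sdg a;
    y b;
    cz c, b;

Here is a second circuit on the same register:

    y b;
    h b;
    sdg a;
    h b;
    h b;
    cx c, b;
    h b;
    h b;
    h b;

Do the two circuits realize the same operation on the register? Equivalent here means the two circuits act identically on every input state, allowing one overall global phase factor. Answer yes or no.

Yes: on every input state the two circuits agree up to one overall phase factor.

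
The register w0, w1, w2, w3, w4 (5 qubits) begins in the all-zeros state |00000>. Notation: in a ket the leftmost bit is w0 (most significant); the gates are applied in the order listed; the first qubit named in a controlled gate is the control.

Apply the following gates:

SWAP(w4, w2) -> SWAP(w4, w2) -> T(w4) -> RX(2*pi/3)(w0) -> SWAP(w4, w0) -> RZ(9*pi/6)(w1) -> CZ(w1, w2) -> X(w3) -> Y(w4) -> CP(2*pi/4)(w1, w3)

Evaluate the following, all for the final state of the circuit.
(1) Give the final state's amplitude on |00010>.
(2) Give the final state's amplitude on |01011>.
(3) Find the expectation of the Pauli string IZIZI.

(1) |00010> carries amplitude sqrt(3)*exp(I*pi/4)/2 in the final state. Key observation: the block from step 1 through step 2 cancels to the identity and can be dropped.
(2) |01011> carries amplitude 0 in the final state.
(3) The expectation value of IZIZI is -1.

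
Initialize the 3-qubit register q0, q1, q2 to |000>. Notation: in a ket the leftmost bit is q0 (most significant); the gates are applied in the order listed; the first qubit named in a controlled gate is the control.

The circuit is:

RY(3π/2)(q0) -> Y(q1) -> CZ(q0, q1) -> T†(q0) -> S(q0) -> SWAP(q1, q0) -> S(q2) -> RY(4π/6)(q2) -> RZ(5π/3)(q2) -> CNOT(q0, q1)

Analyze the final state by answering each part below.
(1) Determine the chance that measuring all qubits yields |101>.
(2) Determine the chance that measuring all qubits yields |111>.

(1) Outcome |101> occurs with probability 3/8.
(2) Outcome |111> occurs with probability 3/8.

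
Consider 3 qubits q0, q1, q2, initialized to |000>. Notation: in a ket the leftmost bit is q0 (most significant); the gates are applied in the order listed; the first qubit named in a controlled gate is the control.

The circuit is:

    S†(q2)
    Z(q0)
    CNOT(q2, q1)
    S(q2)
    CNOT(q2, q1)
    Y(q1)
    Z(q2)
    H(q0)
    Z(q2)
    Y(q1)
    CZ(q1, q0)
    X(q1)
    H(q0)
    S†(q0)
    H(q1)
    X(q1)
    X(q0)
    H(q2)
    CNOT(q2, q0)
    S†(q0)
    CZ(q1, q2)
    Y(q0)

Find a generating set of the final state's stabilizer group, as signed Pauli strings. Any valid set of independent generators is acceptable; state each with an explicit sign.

The final state is stabilized by the group generated by -XZY, -IXZ, +ZIZ; other independent generating sets are equally valid.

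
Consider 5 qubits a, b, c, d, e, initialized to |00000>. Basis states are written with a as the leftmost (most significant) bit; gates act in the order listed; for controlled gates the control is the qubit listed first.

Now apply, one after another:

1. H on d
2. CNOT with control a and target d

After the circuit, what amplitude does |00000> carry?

The amplitude on |00000> is sqrt(2)/2.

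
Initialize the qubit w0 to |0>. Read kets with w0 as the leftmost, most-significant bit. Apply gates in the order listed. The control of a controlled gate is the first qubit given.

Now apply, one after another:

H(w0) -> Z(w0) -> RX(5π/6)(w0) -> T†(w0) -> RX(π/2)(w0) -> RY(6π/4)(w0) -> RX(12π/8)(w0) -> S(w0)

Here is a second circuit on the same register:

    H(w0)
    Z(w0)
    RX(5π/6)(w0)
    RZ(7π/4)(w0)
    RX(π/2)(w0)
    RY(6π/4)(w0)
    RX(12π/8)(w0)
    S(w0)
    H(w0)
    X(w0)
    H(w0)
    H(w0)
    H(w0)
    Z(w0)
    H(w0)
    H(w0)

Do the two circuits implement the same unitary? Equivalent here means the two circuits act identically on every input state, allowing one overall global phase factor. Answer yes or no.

Yes: on every input state the two circuits agree up to one overall phase factor.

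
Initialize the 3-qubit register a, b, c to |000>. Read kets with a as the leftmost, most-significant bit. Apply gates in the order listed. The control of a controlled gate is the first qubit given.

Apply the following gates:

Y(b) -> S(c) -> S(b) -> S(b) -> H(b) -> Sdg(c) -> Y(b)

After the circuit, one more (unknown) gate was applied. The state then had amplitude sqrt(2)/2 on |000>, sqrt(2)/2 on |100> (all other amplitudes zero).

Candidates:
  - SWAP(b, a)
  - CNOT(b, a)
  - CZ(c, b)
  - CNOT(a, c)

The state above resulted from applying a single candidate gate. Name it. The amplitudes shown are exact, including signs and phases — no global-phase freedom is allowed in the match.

The applied gate was SWAP(b, a).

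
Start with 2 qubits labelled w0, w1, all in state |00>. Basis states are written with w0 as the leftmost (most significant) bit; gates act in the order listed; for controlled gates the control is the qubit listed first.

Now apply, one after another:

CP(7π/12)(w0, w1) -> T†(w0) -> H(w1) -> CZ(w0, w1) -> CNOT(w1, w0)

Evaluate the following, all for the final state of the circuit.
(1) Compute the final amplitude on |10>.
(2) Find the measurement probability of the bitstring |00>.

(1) The final state's coefficient on |10> equals 0.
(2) Outcome |00> occurs with probability 1/2.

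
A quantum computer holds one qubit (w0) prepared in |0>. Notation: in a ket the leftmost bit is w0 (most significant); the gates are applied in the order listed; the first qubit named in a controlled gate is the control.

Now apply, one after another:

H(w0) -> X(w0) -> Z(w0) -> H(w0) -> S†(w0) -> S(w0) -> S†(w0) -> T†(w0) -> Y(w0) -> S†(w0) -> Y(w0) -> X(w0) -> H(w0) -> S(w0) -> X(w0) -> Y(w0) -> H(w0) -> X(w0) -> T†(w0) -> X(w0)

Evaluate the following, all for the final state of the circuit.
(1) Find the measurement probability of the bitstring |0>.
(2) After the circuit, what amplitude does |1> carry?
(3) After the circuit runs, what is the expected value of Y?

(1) Outcome |0> occurs with probability 1/2.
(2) |1> carries amplitude -sqrt(2)/2 in the final state.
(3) The observable Y averages to sqrt(2)/2.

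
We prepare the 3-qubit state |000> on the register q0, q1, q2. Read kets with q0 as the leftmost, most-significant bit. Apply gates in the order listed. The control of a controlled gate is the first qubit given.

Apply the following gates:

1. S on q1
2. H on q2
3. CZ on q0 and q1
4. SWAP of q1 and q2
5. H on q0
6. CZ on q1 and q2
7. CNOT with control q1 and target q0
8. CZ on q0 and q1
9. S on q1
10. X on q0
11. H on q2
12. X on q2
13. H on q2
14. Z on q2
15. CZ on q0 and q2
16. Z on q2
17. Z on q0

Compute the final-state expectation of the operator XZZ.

The expectation value of XZZ is -1. Key observation: steps 11-14 multiply out to the identity, so the circuit reduces to the remaining gates.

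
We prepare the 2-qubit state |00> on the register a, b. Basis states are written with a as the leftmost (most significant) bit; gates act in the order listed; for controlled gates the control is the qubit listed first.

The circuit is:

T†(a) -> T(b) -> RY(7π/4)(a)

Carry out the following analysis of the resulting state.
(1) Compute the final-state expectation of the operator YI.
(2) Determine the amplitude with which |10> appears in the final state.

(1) The observable YI averages to 0.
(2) The amplitude on |10> is sqrt(2 - sqrt(2))/2.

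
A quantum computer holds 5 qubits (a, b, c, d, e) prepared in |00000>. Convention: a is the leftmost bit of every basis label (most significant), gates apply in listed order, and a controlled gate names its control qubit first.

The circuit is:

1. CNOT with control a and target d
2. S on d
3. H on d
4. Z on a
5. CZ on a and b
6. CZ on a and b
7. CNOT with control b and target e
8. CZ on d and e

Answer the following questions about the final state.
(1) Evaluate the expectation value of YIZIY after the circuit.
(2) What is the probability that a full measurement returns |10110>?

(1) The expectation value of YIZIY is 0.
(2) A full measurement returns |10110> with probability 0.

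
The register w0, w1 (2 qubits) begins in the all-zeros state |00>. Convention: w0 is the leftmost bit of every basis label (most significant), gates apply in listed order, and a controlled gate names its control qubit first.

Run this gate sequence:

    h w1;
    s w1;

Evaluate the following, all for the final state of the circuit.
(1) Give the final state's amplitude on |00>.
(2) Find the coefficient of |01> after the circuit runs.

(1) |00> carries amplitude sqrt(2)/2 in the final state.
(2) |01> carries amplitude sqrt(2)*I/2 in the final state.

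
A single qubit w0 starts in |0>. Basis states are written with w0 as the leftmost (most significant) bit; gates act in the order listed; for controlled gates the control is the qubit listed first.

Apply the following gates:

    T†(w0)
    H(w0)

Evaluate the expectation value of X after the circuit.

The expectation value of X is 1.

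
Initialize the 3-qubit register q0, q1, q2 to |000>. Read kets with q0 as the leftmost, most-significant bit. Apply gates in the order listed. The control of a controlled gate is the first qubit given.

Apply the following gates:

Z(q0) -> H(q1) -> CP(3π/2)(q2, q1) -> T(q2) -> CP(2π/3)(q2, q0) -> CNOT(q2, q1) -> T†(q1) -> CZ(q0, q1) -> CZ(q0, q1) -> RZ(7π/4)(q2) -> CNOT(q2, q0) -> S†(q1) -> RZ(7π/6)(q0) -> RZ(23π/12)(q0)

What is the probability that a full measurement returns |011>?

The probability of measuring |011> is 0. Key observation: gates 8-9 undo each other exactly, leaving only the rest of the circuit to track.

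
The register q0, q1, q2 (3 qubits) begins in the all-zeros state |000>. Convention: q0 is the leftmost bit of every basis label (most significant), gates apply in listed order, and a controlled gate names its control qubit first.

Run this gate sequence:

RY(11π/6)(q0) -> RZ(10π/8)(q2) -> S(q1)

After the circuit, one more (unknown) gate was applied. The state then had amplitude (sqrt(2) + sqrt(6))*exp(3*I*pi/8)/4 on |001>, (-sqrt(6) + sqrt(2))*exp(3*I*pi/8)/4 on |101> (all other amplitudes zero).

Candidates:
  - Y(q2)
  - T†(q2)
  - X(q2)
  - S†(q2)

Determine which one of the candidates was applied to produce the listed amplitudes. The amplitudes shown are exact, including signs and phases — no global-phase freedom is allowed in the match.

The applied gate was X(q2).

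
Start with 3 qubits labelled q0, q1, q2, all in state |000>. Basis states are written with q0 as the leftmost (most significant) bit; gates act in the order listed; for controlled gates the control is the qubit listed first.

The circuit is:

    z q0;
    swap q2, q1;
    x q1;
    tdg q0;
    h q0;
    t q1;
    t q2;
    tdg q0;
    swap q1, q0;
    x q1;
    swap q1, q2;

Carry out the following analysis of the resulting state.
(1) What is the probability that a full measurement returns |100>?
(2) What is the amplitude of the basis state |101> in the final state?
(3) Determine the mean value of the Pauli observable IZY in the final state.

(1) Outcome |100> occurs with probability 1/2.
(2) The amplitude on |101> is sqrt(2)*exp(I*pi/4)/2.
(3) In the final state, IZY has expectation sqrt(2)/2.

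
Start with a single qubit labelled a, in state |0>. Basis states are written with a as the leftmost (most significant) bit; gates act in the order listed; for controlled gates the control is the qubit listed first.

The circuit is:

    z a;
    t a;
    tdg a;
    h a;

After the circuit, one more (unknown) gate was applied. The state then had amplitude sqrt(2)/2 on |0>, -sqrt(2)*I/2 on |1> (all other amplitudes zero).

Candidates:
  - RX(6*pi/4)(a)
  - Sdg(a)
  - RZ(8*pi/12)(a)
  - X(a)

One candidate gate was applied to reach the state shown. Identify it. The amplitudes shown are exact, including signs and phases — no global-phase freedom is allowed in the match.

The unique candidate consistent with the amplitudes is Sdg(a).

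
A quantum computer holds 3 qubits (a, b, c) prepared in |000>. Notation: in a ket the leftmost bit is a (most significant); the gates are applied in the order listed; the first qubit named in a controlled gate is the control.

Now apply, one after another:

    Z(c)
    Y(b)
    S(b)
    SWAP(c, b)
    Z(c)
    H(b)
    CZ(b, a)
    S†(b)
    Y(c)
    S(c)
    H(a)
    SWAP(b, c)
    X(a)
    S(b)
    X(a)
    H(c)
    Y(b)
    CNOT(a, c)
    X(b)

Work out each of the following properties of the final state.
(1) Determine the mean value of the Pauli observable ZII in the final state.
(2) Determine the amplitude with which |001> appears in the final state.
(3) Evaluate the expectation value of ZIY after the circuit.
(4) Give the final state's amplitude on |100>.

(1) The observable ZII averages to 0.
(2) The amplitude on |001> is sqrt(2)*(1 + I)/4.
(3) The expectation value of ZIY is 1.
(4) |100> carries amplitude sqrt(2)*(1 + I)/4 in the final state.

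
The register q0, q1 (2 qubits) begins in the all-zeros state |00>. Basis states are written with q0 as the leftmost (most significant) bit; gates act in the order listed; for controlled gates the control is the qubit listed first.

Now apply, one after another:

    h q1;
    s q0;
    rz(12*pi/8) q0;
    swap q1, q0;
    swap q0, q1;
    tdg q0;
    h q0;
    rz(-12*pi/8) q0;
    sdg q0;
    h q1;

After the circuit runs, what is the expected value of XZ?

The expectation value of XZ is 1.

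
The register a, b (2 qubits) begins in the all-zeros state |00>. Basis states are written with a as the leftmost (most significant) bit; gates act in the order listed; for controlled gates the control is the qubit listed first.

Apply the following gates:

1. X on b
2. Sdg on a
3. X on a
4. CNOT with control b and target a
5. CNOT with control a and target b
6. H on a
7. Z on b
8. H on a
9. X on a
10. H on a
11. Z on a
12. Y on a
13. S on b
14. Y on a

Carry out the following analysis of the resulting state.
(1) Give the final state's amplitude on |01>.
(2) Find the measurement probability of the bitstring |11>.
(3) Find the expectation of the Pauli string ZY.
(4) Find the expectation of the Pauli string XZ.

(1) The amplitude on |01> is -sqrt(2)*I/2. Key observation: gates 8-11 undo each other exactly, leaving only the rest of the circuit to track.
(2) The probability of measuring |11> is 1/2.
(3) The expectation value of ZY is 0.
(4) The expectation value of XZ is -1.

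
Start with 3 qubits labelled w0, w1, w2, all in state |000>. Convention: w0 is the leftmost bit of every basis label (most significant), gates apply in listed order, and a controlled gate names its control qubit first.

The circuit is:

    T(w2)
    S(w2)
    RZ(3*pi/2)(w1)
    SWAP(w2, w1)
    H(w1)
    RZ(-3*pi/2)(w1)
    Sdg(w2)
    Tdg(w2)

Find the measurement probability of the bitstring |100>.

Outcome |100> occurs with probability 0.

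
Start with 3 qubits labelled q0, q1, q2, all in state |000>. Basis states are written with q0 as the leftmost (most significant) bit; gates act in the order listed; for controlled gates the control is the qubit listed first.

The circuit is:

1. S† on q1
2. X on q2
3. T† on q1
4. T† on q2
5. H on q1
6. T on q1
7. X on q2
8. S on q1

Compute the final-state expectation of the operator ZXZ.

The observable ZXZ averages to -sqrt(2)/2.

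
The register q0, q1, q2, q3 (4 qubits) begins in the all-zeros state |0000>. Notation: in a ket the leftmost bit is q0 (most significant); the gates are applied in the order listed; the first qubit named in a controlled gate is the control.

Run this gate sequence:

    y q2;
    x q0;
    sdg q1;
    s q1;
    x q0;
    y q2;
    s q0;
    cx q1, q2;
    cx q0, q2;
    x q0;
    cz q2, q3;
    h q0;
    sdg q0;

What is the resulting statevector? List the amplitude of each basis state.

The resulting statevector has amplitude sqrt(2)/2 on |0000>, sqrt(2)*I/2 on |1000>, and 0 on every other basis state.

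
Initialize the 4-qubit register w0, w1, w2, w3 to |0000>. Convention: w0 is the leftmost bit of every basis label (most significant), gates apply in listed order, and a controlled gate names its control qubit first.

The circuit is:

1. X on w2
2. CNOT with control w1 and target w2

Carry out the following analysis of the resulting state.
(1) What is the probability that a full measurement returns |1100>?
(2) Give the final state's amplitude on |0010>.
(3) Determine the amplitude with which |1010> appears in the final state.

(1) The probability of measuring |1100> is 0.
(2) |0010> carries amplitude 1 in the final state.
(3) The final state's coefficient on |1010> equals 0.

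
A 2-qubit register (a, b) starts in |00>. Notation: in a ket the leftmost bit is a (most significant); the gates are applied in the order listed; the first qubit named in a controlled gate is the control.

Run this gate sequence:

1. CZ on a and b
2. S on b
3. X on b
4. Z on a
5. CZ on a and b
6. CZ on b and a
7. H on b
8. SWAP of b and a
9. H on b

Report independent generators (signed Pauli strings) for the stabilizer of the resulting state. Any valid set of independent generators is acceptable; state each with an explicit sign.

One valid set of independent stabilizer generators is -XI, +IX (any independent generating set of the same group is equally correct).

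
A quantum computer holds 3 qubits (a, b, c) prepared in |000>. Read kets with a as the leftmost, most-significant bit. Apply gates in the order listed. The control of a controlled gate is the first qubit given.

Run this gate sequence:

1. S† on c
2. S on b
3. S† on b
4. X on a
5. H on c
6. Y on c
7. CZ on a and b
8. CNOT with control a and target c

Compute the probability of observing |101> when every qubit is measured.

The probability of measuring |101> is 1/2.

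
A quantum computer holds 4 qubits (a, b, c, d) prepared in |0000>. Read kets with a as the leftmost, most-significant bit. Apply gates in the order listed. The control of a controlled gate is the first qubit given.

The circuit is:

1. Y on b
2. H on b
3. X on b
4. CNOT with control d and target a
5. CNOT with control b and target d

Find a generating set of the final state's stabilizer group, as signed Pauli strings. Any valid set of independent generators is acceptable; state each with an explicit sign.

The final state is stabilized by the group generated by -IXIX, +ZIII, +IZIZ, +IIZI; other independent generating sets are equally valid.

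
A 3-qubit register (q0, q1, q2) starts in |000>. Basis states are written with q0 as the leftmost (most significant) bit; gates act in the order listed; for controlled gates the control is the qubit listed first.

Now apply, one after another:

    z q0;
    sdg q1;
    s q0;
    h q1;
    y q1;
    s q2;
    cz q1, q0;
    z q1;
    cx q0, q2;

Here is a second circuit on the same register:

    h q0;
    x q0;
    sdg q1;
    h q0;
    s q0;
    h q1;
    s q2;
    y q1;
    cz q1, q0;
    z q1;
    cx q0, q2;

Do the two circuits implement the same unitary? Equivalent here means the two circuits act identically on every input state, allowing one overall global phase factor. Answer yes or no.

Yes — the two circuits implement the same unitary up to a global phase.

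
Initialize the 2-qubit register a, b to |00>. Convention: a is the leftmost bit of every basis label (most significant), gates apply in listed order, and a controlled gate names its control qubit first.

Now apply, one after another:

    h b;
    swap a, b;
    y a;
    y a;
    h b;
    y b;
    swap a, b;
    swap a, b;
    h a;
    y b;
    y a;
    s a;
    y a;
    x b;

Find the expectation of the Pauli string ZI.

In the final state, ZI has expectation 1. Key observation: gates 7-8 undo each other exactly, leaving only the rest of the circuit to track.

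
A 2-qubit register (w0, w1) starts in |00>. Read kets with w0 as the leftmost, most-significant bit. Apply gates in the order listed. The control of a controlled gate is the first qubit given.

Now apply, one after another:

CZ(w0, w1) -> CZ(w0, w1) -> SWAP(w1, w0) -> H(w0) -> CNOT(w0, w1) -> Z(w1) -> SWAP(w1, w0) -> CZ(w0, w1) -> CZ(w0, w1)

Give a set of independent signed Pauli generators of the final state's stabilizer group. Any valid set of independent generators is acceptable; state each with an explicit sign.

The final state is stabilized by the group generated by -XX, +ZZ; other independent generating sets are equally valid.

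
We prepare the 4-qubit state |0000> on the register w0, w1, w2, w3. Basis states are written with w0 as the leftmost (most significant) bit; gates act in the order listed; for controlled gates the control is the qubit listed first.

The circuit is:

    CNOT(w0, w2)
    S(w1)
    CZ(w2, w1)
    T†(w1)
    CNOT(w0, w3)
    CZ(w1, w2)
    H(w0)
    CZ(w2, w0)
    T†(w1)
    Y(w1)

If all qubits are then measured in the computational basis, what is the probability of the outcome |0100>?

The probability of measuring |0100> is 1/2.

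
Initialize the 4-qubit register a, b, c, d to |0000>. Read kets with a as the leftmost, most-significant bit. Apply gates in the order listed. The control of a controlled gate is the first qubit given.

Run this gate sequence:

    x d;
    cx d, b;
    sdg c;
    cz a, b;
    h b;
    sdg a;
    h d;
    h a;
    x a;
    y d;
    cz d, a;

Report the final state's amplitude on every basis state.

After the circuit, the state carries amplitude sqrt(2)*I/4 on |0000>, sqrt(2)*I/4 on |0001>, 0 on |0010>, 0 on |0011>, -sqrt(2)*I/4 on |0100>, -sqrt(2)*I/4 on |0101>, 0 on |0110>, 0 on |0111>, sqrt(2)*I/4 on |1000>, -sqrt(2)*I/4 on |1001>, 0 on |1010>, 0 on |1011>, -sqrt(2)*I/4 on |1100>, sqrt(2)*I/4 on |1101>, 0 on |1110>, 0 on |1111>.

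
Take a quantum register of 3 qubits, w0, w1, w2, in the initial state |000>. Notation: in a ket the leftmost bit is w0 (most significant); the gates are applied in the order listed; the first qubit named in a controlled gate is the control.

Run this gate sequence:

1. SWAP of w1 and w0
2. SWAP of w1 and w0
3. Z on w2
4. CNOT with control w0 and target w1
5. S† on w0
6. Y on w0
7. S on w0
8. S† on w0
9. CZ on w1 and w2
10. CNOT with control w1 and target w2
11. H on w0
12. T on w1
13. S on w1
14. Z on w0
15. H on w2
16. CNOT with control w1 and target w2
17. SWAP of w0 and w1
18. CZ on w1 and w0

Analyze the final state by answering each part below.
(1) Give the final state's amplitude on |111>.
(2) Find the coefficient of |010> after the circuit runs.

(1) The final state's coefficient on |111> equals 0. Key observation: steps 1-2 multiply out to the identity, so the circuit reduces to the remaining gates.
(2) The amplitude on |010> is I/2.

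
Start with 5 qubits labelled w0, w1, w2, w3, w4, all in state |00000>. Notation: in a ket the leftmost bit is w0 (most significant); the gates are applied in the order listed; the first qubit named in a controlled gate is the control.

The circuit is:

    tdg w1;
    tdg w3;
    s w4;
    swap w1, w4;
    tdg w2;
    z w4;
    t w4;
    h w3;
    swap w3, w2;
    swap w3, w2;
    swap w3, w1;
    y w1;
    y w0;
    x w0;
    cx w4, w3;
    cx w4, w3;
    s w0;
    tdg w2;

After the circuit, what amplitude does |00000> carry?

|00000> carries amplitude sqrt(2)/2 in the final state.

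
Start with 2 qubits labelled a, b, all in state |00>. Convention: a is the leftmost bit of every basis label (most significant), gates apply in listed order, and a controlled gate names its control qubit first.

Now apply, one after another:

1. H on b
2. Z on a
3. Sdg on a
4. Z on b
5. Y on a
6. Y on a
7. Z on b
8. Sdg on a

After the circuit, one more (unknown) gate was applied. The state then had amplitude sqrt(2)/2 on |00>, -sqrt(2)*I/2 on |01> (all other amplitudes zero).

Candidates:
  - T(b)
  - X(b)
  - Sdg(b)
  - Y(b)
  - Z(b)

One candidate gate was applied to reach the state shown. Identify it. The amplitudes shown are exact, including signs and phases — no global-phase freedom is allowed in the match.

The unique candidate consistent with the amplitudes is Sdg(b).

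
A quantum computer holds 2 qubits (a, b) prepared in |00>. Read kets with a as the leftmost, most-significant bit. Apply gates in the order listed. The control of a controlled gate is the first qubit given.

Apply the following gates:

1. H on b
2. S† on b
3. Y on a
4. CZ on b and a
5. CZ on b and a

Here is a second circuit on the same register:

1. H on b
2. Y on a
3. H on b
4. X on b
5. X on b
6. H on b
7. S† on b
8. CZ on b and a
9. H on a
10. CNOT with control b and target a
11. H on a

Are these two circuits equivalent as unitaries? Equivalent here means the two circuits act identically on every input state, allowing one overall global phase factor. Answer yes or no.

Yes — the two circuits implement the same unitary up to a global phase.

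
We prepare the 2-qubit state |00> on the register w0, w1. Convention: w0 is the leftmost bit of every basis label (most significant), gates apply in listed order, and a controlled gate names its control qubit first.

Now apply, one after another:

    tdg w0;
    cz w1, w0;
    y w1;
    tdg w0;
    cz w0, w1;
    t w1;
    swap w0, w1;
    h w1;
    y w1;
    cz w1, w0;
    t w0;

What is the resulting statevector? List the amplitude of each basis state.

The final amplitudes are 0 on |00>, 0 on |01>, sqrt(2)*I/2 on |10>, sqrt(2)*I/2 on |11>.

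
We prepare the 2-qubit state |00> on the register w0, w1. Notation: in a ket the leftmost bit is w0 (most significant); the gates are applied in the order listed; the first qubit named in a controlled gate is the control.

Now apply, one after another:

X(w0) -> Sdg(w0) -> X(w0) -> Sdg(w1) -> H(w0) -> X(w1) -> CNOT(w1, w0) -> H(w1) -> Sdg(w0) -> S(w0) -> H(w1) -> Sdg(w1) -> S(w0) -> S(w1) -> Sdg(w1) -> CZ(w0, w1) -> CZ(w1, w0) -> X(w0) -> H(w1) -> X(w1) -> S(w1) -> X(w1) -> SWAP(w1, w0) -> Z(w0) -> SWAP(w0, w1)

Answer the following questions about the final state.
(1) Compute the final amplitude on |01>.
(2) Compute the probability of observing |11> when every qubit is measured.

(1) |01> carries amplitude -I/2 in the final state.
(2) The probability of measuring |11> is 1/4.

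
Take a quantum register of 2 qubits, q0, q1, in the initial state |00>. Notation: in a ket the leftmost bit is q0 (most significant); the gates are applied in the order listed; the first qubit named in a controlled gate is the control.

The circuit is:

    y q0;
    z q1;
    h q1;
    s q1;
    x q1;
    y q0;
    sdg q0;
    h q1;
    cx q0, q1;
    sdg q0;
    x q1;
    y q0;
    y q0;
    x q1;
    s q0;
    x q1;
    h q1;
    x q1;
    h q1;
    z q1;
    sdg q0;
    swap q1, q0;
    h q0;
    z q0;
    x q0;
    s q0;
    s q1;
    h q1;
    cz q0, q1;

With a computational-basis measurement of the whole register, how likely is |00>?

The probability of measuring |00> is 1/4. Key observation: gates 17-20 undo each other exactly, leaving only the rest of the circuit to track.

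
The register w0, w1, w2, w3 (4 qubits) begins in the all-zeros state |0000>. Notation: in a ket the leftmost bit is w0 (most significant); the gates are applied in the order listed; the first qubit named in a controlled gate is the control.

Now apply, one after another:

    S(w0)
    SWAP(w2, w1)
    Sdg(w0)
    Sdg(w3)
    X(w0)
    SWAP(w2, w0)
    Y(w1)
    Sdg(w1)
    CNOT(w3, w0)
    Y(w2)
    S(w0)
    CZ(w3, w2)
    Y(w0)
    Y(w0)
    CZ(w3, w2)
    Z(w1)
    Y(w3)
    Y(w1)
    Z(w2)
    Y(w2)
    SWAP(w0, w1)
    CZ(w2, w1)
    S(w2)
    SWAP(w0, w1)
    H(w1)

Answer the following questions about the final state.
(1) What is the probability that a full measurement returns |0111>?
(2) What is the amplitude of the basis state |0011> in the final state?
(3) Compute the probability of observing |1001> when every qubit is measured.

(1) The probability of measuring |0111> is 1/2. Key observation: the block from step 12 through step 15 cancels to the identity and can be dropped.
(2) The final state's coefficient on |0011> equals -sqrt(2)*I/2.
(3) The probability of measuring |1001> is 0.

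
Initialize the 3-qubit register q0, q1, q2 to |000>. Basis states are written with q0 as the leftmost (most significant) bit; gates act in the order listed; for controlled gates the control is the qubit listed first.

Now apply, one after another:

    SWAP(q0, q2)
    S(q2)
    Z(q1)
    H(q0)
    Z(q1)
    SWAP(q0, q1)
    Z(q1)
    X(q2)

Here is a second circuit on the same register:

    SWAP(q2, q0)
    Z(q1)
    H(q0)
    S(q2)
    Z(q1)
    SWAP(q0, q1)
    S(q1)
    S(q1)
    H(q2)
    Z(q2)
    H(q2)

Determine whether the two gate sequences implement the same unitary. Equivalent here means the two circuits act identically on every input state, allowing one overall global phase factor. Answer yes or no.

Yes: on every input state the two circuits agree up to one overall phase factor.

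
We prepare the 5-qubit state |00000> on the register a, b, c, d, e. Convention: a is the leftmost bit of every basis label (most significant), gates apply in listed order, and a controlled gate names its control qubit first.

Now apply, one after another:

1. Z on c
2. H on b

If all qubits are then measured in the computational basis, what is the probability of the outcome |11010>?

A full measurement returns |11010> with probability 0.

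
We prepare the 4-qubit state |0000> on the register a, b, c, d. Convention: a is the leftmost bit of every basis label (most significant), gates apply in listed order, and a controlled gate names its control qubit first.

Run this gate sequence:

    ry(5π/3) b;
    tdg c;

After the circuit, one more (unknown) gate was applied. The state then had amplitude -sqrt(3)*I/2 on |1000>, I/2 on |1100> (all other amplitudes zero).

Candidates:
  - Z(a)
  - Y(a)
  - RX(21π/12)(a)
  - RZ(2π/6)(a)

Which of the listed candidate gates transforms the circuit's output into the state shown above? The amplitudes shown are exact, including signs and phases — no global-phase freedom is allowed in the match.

The applied gate was Y(a).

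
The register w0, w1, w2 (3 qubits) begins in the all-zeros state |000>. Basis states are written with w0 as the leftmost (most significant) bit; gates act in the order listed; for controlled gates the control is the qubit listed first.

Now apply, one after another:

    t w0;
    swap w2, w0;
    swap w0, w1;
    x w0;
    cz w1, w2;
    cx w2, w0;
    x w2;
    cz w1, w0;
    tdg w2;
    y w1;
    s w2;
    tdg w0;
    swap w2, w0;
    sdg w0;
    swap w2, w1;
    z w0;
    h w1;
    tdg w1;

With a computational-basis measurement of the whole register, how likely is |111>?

Outcome |111> occurs with probability 1/2.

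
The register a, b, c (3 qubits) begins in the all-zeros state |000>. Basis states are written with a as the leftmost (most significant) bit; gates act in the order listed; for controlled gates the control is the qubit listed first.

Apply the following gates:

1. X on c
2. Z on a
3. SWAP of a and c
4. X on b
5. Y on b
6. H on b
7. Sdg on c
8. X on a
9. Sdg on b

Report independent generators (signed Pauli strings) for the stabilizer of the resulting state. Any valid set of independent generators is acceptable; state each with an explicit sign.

The stabilizer group can be generated by -IYI, +ZII, +IIZ, among other valid generating sets.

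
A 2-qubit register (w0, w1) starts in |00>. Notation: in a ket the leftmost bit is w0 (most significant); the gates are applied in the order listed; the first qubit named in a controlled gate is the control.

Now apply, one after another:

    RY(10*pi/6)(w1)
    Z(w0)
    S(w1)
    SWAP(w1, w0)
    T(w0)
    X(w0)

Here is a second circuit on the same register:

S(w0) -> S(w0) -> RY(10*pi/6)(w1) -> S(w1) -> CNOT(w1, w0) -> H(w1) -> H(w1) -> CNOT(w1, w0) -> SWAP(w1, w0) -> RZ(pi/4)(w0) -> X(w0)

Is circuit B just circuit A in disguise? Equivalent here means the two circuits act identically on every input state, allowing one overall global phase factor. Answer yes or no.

Yes — the two circuits implement the same unitary up to a global phase.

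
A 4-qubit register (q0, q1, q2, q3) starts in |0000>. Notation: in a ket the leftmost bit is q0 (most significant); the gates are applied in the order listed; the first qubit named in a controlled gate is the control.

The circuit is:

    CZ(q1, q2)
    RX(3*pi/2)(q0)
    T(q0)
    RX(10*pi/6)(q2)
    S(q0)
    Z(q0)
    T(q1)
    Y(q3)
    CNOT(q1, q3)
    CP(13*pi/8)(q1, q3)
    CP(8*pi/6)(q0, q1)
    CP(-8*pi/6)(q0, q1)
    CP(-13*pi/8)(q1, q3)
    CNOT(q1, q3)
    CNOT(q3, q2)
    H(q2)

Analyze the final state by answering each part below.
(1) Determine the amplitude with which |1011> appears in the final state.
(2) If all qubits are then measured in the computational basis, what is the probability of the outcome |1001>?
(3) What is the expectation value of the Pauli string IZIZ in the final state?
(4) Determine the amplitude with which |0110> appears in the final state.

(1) The amplitude on |1011> is (-1 - sqrt(3)*I)*exp(I*pi/4)/4. Key observation: gates 9-14 undo each other exactly, leaving only the rest of the circuit to track.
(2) A full measurement returns |1001> with probability 1/4.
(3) The observable IZIZ averages to -1.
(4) The final state's coefficient on |0110> equals 0.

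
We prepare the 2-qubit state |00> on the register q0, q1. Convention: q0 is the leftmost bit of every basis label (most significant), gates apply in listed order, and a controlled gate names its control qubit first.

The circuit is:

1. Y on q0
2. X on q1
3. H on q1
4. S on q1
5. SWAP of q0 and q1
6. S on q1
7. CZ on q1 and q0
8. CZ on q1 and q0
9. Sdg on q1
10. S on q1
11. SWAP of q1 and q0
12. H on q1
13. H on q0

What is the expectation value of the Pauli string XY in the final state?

In the final state, XY has expectation -1.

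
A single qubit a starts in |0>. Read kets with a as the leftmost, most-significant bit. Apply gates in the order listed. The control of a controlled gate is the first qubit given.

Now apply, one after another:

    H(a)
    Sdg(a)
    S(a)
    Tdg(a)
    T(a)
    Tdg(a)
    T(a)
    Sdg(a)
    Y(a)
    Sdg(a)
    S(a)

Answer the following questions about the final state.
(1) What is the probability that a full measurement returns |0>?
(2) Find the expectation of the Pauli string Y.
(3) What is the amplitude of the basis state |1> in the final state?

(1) A full measurement returns |0> with probability 1/2. Key observation: the block from step 3 through step 8 cancels to the identity and can be dropped.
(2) In the final state, Y has expectation -1.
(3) |1> carries amplitude sqrt(2)*I/2 in the final state.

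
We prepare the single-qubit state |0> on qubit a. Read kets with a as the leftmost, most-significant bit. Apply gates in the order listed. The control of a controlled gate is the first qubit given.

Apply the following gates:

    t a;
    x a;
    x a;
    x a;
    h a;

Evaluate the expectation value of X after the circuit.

In the final state, X has expectation -1.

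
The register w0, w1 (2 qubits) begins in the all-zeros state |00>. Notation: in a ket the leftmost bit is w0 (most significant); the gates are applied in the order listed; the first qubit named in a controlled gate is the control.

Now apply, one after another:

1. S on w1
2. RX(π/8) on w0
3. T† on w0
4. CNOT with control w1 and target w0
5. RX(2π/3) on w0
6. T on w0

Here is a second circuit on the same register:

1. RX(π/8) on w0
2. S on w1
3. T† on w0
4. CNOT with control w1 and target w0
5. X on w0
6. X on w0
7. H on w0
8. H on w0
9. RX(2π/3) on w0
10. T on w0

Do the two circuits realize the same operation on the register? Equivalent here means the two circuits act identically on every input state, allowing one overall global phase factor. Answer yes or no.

Yes: on every input state the two circuits agree up to one overall phase factor.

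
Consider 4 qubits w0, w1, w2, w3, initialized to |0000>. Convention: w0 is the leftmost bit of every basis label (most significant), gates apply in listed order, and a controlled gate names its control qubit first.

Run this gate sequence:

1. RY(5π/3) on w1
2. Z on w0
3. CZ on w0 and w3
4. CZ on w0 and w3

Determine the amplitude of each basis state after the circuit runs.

After the circuit, the state carries amplitude -sqrt(3)/2 on |0000>, 1/2 on |0100>, and 0 on every other basis state. Key observation: steps 3-4 multiply out to the identity, so the circuit reduces to the remaining gates.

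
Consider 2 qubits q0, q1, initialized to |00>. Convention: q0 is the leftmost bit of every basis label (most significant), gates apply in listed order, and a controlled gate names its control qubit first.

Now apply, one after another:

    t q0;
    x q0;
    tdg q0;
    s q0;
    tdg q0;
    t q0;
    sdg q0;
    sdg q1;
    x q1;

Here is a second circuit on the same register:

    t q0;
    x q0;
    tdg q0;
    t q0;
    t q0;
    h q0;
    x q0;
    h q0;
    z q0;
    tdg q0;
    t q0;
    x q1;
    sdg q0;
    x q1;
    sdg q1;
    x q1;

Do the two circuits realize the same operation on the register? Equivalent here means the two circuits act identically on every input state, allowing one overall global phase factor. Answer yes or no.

Yes, they are equivalent — the unitaries differ by at most a global phase.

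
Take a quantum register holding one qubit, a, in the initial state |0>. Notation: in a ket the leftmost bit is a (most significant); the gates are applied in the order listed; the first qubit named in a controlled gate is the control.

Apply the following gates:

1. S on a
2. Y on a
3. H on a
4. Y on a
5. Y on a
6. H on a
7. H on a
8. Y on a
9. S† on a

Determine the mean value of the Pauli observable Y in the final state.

In the final state, Y has expectation -1.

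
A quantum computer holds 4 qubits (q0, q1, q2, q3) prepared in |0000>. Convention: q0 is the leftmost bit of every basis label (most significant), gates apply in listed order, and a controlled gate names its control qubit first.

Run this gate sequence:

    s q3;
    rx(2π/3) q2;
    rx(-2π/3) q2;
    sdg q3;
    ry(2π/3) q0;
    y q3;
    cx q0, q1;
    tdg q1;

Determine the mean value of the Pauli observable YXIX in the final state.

The expectation value of YXIX is 0.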